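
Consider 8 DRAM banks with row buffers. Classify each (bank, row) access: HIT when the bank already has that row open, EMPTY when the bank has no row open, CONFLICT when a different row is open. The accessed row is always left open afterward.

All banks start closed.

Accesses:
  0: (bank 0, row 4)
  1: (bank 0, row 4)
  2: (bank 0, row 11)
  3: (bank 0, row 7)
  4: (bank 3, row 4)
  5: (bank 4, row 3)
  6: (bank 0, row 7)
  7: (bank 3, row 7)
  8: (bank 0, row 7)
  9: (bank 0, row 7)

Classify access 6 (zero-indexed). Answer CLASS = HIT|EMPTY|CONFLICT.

CLASS = HIT

  [0] b0 r4: no row ⇒ E
  [1] b0 r4: had r4 ⇒ H
  [2] b0 r11: had r4 ⇒ C
  [3] b0 r7: had r11 ⇒ C
  [4] b3 r4: no row ⇒ E
  [5] b4 r3: no row ⇒ E
  [6] b0 r7: had r7 ⇒ H
  [7] b3 r7: had r4 ⇒ C
  [8] b0 r7: had r7 ⇒ H
  [9] b0 r7: had r7 ⇒ H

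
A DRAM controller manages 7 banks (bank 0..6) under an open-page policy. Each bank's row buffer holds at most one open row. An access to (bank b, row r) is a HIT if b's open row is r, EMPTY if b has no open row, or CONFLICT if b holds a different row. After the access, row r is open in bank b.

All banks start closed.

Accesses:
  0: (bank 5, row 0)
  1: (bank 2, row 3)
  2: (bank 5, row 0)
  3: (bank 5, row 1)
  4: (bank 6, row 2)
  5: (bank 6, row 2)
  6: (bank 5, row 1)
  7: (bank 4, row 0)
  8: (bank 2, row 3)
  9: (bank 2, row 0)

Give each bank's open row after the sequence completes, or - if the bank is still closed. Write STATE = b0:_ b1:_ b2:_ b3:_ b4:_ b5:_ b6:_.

#0 (5,0) E
#1 (2,3) E
#2 (5,0) H  (was 0)
#3 (5,1) C  (was 0)
#4 (6,2) E
#5 (6,2) H  (was 2)
#6 (5,1) H  (was 1)
#7 (4,0) E
#8 (2,3) H  (was 3)
#9 (2,0) C  (was 3)

STATE = b0:- b1:- b2:0 b3:- b4:0 b5:1 b6:2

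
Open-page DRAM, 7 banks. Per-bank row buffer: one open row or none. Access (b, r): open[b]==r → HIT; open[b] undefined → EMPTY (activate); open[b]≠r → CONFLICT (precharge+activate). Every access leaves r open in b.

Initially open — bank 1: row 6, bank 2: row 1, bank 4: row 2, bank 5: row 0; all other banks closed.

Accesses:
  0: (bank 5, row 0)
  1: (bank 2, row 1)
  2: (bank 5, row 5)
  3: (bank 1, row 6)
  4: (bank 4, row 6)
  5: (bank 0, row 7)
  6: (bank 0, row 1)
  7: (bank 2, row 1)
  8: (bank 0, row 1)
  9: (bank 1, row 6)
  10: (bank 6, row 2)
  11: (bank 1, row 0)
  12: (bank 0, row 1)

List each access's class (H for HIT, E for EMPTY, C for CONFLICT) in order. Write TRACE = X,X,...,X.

  [0] b5 r0: had r0 ⇒ H
  [1] b2 r1: had r1 ⇒ H
  [2] b5 r5: had r0 ⇒ C
  [3] b1 r6: had r6 ⇒ H
  [4] b4 r6: had r2 ⇒ C
  [5] b0 r7: no row ⇒ E
  [6] b0 r1: had r7 ⇒ C
  [7] b2 r1: had r1 ⇒ H
  [8] b0 r1: had r1 ⇒ H
  [9] b1 r6: had r6 ⇒ H
  [10] b6 r2: no row ⇒ E
  [11] b1 r0: had r6 ⇒ C
  [12] b0 r1: had r1 ⇒ H

TRACE = H,H,C,H,C,E,C,H,H,H,E,C,H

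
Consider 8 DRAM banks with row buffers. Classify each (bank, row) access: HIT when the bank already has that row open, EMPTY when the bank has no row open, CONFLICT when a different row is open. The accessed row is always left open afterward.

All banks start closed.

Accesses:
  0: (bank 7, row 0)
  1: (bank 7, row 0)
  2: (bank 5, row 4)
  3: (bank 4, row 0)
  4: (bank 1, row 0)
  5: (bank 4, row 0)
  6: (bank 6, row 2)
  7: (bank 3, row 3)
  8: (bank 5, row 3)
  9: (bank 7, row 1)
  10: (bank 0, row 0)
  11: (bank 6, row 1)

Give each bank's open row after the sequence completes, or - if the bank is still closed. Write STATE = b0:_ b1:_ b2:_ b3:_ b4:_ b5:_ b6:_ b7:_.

STATE = b0:0 b1:0 b2:- b3:3 b4:0 b5:3 b6:1 b7:1

step 0: bank7 None->0 [EMPTY]
step 1: bank7 0->0 [HIT]
step 2: bank5 None->4 [EMPTY]
step 3: bank4 None->0 [EMPTY]
step 4: bank1 None->0 [EMPTY]
step 5: bank4 0->0 [HIT]
step 6: bank6 None->2 [EMPTY]
step 7: bank3 None->3 [EMPTY]
step 8: bank5 4->3 [CONFLICT]
step 9: bank7 0->1 [CONFLICT]
step 10: bank0 None->0 [EMPTY]
step 11: bank6 2->1 [CONFLICT]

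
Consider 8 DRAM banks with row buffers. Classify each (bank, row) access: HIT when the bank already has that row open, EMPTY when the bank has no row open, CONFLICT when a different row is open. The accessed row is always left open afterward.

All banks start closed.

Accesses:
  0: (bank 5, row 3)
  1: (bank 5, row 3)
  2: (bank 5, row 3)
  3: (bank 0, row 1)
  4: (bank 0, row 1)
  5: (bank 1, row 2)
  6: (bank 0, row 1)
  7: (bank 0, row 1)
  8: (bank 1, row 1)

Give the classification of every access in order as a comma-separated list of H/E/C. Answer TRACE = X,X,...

step 0: bank5 None->3 [EMPTY]
step 1: bank5 3->3 [HIT]
step 2: bank5 3->3 [HIT]
step 3: bank0 None->1 [EMPTY]
step 4: bank0 1->1 [HIT]
step 5: bank1 None->2 [EMPTY]
step 6: bank0 1->1 [HIT]
step 7: bank0 1->1 [HIT]
step 8: bank1 2->1 [CONFLICT]

TRACE = E,H,H,E,H,E,H,H,C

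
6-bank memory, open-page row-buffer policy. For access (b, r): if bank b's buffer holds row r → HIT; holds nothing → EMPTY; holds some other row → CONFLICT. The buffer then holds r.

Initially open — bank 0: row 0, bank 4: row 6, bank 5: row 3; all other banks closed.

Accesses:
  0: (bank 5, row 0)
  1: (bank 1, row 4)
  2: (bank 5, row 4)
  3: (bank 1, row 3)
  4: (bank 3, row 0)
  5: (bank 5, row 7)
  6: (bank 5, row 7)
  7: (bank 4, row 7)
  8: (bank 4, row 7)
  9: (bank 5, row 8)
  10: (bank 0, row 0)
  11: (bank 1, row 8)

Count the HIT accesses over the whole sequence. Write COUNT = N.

COUNT = 3

step 0: bank5 3->0 [CONFLICT]
step 1: bank1 None->4 [EMPTY]
step 2: bank5 0->4 [CONFLICT]
step 3: bank1 4->3 [CONFLICT]
step 4: bank3 None->0 [EMPTY]
step 5: bank5 4->7 [CONFLICT]
step 6: bank5 7->7 [HIT]
step 7: bank4 6->7 [CONFLICT]
step 8: bank4 7->7 [HIT]
step 9: bank5 7->8 [CONFLICT]
step 10: bank0 0->0 [HIT]
step 11: bank1 3->8 [CONFLICT]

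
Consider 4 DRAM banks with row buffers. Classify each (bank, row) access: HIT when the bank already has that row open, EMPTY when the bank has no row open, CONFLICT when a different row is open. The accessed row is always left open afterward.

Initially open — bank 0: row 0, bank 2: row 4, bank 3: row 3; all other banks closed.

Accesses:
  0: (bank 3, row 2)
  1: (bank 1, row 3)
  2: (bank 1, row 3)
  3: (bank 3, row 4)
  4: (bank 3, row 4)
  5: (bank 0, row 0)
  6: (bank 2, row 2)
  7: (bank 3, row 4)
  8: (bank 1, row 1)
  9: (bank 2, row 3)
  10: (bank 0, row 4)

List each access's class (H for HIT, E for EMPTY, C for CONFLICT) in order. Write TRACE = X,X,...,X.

TRACE = C,E,H,C,H,H,C,H,C,C,C

#0 (3,2) C  (was 3)
#1 (1,3) E
#2 (1,3) H  (was 3)
#3 (3,4) C  (was 2)
#4 (3,4) H  (was 4)
#5 (0,0) H  (was 0)
#6 (2,2) C  (was 4)
#7 (3,4) H  (was 4)
#8 (1,1) C  (was 3)
#9 (2,3) C  (was 2)
#10 (0,4) C  (was 0)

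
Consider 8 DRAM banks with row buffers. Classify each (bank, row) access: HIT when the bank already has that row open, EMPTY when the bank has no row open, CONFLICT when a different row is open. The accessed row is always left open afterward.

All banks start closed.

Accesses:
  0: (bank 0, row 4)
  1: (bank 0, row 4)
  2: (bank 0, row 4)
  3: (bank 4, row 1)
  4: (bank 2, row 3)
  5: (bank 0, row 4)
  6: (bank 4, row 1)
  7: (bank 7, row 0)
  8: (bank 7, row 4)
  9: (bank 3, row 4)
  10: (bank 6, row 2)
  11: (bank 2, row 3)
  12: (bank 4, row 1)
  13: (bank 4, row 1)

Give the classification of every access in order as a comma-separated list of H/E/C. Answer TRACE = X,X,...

0: bank 0 row 4 — prev None → EMPTY
1: bank 0 row 4 — prev 4 → HIT
2: bank 0 row 4 — prev 4 → HIT
3: bank 4 row 1 — prev None → EMPTY
4: bank 2 row 3 — prev None → EMPTY
5: bank 0 row 4 — prev 4 → HIT
6: bank 4 row 1 — prev 1 → HIT
7: bank 7 row 0 — prev None → EMPTY
8: bank 7 row 4 — prev 0 → CONFLICT
9: bank 3 row 4 — prev None → EMPTY
10: bank 6 row 2 — prev None → EMPTY
11: bank 2 row 3 — prev 3 → HIT
12: bank 4 row 1 — prev 1 → HIT
13: bank 4 row 1 — prev 1 → HIT

TRACE = E,H,H,E,E,H,H,E,C,E,E,H,H,H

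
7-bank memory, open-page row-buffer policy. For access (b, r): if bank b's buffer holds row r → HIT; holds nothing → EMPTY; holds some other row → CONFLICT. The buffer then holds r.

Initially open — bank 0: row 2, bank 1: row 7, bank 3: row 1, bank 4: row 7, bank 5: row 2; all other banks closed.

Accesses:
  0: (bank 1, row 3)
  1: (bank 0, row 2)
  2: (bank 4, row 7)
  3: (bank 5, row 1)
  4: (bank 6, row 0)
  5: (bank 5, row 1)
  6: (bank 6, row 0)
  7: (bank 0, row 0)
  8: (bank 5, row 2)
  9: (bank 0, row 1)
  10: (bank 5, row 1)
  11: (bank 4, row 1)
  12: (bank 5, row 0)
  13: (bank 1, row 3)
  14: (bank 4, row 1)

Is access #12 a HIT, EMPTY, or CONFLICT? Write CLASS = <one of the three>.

CLASS = CONFLICT

#0 (1,3) C  (was 7)
#1 (0,2) H  (was 2)
#2 (4,7) H  (was 7)
#3 (5,1) C  (was 2)
#4 (6,0) E
#5 (5,1) H  (was 1)
#6 (6,0) H  (was 0)
#7 (0,0) C  (was 2)
#8 (5,2) C  (was 1)
#9 (0,1) C  (was 0)
#10 (5,1) C  (was 2)
#11 (4,1) C  (was 7)
#12 (5,0) C  (was 1)
#13 (1,3) H  (was 3)
#14 (4,1) H  (was 1)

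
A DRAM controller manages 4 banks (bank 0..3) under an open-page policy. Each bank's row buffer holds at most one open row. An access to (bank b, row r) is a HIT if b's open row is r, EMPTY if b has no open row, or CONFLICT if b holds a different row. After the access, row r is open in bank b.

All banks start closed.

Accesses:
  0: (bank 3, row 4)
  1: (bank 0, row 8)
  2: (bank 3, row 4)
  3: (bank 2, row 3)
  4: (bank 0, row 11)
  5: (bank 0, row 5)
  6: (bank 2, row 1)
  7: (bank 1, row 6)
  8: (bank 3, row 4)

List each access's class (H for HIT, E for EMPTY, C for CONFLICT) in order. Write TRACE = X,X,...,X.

#0 (3,4) E
#1 (0,8) E
#2 (3,4) H  (was 4)
#3 (2,3) E
#4 (0,11) C  (was 8)
#5 (0,5) C  (was 11)
#6 (2,1) C  (was 3)
#7 (1,6) E
#8 (3,4) H  (was 4)

TRACE = E,E,H,E,C,C,C,E,H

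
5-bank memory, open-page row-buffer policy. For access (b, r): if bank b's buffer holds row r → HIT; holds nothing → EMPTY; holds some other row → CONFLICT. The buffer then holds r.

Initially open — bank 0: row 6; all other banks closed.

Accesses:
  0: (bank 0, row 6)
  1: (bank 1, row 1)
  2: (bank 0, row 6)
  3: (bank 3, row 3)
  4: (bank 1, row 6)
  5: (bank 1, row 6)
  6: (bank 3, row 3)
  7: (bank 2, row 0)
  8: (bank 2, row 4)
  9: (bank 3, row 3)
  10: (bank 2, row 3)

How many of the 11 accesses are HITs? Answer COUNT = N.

  [0] b0 r6: had r6 ⇒ H
  [1] b1 r1: no row ⇒ E
  [2] b0 r6: had r6 ⇒ H
  [3] b3 r3: no row ⇒ E
  [4] b1 r6: had r1 ⇒ C
  [5] b1 r6: had r6 ⇒ H
  [6] b3 r3: had r3 ⇒ H
  [7] b2 r0: no row ⇒ E
  [8] b2 r4: had r0 ⇒ C
  [9] b3 r3: had r3 ⇒ H
  [10] b2 r3: had r4 ⇒ C

COUNT = 5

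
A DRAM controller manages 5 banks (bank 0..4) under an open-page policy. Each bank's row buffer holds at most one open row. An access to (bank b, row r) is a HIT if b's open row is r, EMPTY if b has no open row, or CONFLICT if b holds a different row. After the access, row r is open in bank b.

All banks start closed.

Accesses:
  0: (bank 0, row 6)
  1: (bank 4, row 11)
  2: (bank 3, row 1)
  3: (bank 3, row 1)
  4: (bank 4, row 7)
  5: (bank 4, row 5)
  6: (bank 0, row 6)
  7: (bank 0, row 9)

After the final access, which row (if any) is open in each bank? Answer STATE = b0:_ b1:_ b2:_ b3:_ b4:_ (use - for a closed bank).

0: bank 0 row 6 — prev None → EMPTY
1: bank 4 row 11 — prev None → EMPTY
2: bank 3 row 1 — prev None → EMPTY
3: bank 3 row 1 — prev 1 → HIT
4: bank 4 row 7 — prev 11 → CONFLICT
5: bank 4 row 5 — prev 7 → CONFLICT
6: bank 0 row 6 — prev 6 → HIT
7: bank 0 row 9 — prev 6 → CONFLICT

STATE = b0:9 b1:- b2:- b3:1 b4:5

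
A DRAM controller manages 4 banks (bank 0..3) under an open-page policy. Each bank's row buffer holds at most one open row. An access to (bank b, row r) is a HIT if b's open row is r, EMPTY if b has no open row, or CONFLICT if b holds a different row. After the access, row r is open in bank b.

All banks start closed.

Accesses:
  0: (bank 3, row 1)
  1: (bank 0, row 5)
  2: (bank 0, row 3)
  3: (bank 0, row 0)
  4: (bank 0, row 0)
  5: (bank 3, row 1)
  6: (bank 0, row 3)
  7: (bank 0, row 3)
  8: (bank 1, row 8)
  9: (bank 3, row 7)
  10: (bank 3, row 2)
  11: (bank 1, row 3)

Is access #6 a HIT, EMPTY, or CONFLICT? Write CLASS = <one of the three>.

CLASS = CONFLICT

step 0: bank3 None->1 [EMPTY]
step 1: bank0 None->5 [EMPTY]
step 2: bank0 5->3 [CONFLICT]
step 3: bank0 3->0 [CONFLICT]
step 4: bank0 0->0 [HIT]
step 5: bank3 1->1 [HIT]
step 6: bank0 0->3 [CONFLICT]
step 7: bank0 3->3 [HIT]
step 8: bank1 None->8 [EMPTY]
step 9: bank3 1->7 [CONFLICT]
step 10: bank3 7->2 [CONFLICT]
step 11: bank1 8->3 [CONFLICT]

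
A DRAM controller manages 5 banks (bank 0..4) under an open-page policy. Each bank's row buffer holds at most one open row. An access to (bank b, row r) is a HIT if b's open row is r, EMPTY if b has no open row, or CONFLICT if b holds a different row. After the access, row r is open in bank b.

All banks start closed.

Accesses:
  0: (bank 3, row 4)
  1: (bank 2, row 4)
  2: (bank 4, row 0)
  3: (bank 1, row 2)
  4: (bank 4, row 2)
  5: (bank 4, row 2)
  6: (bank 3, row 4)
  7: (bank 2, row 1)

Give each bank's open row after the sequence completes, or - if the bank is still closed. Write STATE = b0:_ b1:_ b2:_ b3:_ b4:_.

STATE = b0:- b1:2 b2:1 b3:4 b4:2

step 0: bank3 None->4 [EMPTY]
step 1: bank2 None->4 [EMPTY]
step 2: bank4 None->0 [EMPTY]
step 3: bank1 None->2 [EMPTY]
step 4: bank4 0->2 [CONFLICT]
step 5: bank4 2->2 [HIT]
step 6: bank3 4->4 [HIT]
step 7: bank2 4->1 [CONFLICT]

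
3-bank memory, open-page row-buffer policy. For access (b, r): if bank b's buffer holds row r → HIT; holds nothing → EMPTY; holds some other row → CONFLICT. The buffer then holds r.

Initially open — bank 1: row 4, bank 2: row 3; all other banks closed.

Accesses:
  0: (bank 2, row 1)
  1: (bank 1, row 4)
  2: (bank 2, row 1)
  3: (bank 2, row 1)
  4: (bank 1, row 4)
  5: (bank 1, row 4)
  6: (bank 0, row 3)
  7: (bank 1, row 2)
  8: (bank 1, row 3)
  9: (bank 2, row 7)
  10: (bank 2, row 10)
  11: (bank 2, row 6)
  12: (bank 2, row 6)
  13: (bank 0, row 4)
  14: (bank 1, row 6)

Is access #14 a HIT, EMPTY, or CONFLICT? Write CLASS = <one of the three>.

#0 (2,1) C  (was 3)
#1 (1,4) H  (was 4)
#2 (2,1) H  (was 1)
#3 (2,1) H  (was 1)
#4 (1,4) H  (was 4)
#5 (1,4) H  (was 4)
#6 (0,3) E
#7 (1,2) C  (was 4)
#8 (1,3) C  (was 2)
#9 (2,7) C  (was 1)
#10 (2,10) C  (was 7)
#11 (2,6) C  (was 10)
#12 (2,6) H  (was 6)
#13 (0,4) C  (was 3)
#14 (1,6) C  (was 3)

CLASS = CONFLICT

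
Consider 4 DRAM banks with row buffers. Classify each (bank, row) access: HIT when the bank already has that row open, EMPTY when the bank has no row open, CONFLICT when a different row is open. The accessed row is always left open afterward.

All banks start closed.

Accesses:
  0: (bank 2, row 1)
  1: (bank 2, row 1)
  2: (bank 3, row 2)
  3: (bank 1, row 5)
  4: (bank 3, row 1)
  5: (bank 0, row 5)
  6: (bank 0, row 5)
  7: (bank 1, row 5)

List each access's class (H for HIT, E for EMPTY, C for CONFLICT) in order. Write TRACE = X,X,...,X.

TRACE = E,H,E,E,C,E,H,H

0: bank 2 row 1 — prev None → EMPTY
1: bank 2 row 1 — prev 1 → HIT
2: bank 3 row 2 — prev None → EMPTY
3: bank 1 row 5 — prev None → EMPTY
4: bank 3 row 1 — prev 2 → CONFLICT
5: bank 0 row 5 — prev None → EMPTY
6: bank 0 row 5 — prev 5 → HIT
7: bank 1 row 5 — prev 5 → HIT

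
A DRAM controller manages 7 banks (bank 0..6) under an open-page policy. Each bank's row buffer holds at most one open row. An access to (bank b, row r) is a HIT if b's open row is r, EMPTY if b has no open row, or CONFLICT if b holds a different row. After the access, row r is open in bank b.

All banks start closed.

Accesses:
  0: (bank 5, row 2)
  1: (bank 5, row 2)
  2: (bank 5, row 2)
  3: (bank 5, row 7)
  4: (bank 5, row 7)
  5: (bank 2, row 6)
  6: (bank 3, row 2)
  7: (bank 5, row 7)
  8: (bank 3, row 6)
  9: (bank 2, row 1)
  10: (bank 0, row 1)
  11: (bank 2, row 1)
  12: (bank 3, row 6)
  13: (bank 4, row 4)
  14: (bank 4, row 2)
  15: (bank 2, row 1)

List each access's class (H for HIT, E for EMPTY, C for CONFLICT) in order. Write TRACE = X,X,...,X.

0: bank 5 row 2 — prev None → EMPTY
1: bank 5 row 2 — prev 2 → HIT
2: bank 5 row 2 — prev 2 → HIT
3: bank 5 row 7 — prev 2 → CONFLICT
4: bank 5 row 7 — prev 7 → HIT
5: bank 2 row 6 — prev None → EMPTY
6: bank 3 row 2 — prev None → EMPTY
7: bank 5 row 7 — prev 7 → HIT
8: bank 3 row 6 — prev 2 → CONFLICT
9: bank 2 row 1 — prev 6 → CONFLICT
10: bank 0 row 1 — prev None → EMPTY
11: bank 2 row 1 — prev 1 → HIT
12: bank 3 row 6 — prev 6 → HIT
13: bank 4 row 4 — prev None → EMPTY
14: bank 4 row 2 — prev 4 → CONFLICT
15: bank 2 row 1 — prev 1 → HIT

TRACE = E,H,H,C,H,E,E,H,C,C,E,H,H,E,C,H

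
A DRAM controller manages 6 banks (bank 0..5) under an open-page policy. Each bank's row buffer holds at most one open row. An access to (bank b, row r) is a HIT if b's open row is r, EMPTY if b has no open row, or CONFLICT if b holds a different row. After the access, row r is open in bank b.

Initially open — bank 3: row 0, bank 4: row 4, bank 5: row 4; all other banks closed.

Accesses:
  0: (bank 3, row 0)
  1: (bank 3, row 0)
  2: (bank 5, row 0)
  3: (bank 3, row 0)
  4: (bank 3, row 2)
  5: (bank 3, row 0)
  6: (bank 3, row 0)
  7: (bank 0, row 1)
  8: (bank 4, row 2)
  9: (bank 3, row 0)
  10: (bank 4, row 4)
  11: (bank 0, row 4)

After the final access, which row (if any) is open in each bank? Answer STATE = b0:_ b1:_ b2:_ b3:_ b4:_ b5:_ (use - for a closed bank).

step 0: bank3 0->0 [HIT]
step 1: bank3 0->0 [HIT]
step 2: bank5 4->0 [CONFLICT]
step 3: bank3 0->0 [HIT]
step 4: bank3 0->2 [CONFLICT]
step 5: bank3 2->0 [CONFLICT]
step 6: bank3 0->0 [HIT]
step 7: bank0 None->1 [EMPTY]
step 8: bank4 4->2 [CONFLICT]
step 9: bank3 0->0 [HIT]
step 10: bank4 2->4 [CONFLICT]
step 11: bank0 1->4 [CONFLICT]

STATE = b0:4 b1:- b2:- b3:0 b4:4 b5:0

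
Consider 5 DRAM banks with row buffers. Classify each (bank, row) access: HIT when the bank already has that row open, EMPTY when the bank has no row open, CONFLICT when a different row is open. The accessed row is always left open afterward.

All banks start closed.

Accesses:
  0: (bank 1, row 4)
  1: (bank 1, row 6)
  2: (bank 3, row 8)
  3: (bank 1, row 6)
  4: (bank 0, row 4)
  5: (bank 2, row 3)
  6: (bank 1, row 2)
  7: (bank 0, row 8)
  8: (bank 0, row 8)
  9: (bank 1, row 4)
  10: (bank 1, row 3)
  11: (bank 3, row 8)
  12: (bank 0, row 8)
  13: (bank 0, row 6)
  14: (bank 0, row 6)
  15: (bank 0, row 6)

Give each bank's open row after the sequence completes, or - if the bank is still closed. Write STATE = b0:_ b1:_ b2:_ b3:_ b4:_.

STATE = b0:6 b1:3 b2:3 b3:8 b4:-

step 0: bank1 None->4 [EMPTY]
step 1: bank1 4->6 [CONFLICT]
step 2: bank3 None->8 [EMPTY]
step 3: bank1 6->6 [HIT]
step 4: bank0 None->4 [EMPTY]
step 5: bank2 None->3 [EMPTY]
step 6: bank1 6->2 [CONFLICT]
step 7: bank0 4->8 [CONFLICT]
step 8: bank0 8->8 [HIT]
step 9: bank1 2->4 [CONFLICT]
step 10: bank1 4->3 [CONFLICT]
step 11: bank3 8->8 [HIT]
step 12: bank0 8->8 [HIT]
step 13: bank0 8->6 [CONFLICT]
step 14: bank0 6->6 [HIT]
step 15: bank0 6->6 [HIT]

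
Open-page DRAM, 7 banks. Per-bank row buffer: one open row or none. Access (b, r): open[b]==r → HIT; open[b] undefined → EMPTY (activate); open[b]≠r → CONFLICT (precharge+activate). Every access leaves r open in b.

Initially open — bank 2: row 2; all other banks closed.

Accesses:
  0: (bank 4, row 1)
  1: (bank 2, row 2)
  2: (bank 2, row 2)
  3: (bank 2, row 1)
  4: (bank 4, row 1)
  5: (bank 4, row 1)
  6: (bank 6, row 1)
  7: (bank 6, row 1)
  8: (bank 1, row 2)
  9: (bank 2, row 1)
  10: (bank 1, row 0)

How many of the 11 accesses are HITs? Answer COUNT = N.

COUNT = 6

#0 (4,1) E
#1 (2,2) H  (was 2)
#2 (2,2) H  (was 2)
#3 (2,1) C  (was 2)
#4 (4,1) H  (was 1)
#5 (4,1) H  (was 1)
#6 (6,1) E
#7 (6,1) H  (was 1)
#8 (1,2) E
#9 (2,1) H  (was 1)
#10 (1,0) C  (was 2)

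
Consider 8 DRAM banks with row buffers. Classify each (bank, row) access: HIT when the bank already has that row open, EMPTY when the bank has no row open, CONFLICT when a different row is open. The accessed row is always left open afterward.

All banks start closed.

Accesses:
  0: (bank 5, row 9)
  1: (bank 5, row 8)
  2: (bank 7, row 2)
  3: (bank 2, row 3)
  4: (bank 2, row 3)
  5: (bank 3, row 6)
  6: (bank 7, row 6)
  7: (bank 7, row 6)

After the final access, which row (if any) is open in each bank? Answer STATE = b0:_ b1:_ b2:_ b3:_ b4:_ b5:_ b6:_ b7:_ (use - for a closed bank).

STATE = b0:- b1:- b2:3 b3:6 b4:- b5:8 b6:- b7:6

step 0: bank5 None->9 [EMPTY]
step 1: bank5 9->8 [CONFLICT]
step 2: bank7 None->2 [EMPTY]
step 3: bank2 None->3 [EMPTY]
step 4: bank2 3->3 [HIT]
step 5: bank3 None->6 [EMPTY]
step 6: bank7 2->6 [CONFLICT]
step 7: bank7 6->6 [HIT]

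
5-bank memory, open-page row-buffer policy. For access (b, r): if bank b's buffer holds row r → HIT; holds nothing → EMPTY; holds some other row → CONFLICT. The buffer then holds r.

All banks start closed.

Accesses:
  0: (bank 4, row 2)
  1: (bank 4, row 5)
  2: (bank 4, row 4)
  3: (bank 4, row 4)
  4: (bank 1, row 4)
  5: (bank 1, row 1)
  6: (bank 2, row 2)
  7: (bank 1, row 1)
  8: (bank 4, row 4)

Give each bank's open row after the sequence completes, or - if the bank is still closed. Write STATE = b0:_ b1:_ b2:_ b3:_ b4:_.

STATE = b0:- b1:1 b2:2 b3:- b4:4

step 0: bank4 None->2 [EMPTY]
step 1: bank4 2->5 [CONFLICT]
step 2: bank4 5->4 [CONFLICT]
step 3: bank4 4->4 [HIT]
step 4: bank1 None->4 [EMPTY]
step 5: bank1 4->1 [CONFLICT]
step 6: bank2 None->2 [EMPTY]
step 7: bank1 1->1 [HIT]
step 8: bank4 4->4 [HIT]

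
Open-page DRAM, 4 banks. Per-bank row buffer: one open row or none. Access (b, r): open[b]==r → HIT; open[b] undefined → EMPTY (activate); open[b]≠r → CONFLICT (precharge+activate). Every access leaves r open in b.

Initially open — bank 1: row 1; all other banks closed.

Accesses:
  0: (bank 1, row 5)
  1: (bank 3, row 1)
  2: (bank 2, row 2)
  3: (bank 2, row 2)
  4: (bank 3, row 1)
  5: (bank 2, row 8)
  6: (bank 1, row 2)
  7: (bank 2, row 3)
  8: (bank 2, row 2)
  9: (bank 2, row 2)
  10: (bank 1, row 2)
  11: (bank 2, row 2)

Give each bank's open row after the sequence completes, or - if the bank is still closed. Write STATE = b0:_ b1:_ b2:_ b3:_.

STATE = b0:- b1:2 b2:2 b3:1

0: bank 1 row 5 — prev 1 → CONFLICT
1: bank 3 row 1 — prev None → EMPTY
2: bank 2 row 2 — prev None → EMPTY
3: bank 2 row 2 — prev 2 → HIT
4: bank 3 row 1 — prev 1 → HIT
5: bank 2 row 8 — prev 2 → CONFLICT
6: bank 1 row 2 — prev 5 → CONFLICT
7: bank 2 row 3 — prev 8 → CONFLICT
8: bank 2 row 2 — prev 3 → CONFLICT
9: bank 2 row 2 — prev 2 → HIT
10: bank 1 row 2 — prev 2 → HIT
11: bank 2 row 2 — prev 2 → HIT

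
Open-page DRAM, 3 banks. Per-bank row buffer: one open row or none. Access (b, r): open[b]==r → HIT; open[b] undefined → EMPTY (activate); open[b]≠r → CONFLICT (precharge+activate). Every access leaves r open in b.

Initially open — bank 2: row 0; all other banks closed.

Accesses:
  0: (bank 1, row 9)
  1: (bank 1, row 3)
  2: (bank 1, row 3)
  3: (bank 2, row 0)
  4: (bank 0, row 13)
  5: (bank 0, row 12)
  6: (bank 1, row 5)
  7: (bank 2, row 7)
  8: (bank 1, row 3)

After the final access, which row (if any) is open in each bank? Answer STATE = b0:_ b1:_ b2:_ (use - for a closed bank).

#0 (1,9) E
#1 (1,3) C  (was 9)
#2 (1,3) H  (was 3)
#3 (2,0) H  (was 0)
#4 (0,13) E
#5 (0,12) C  (was 13)
#6 (1,5) C  (was 3)
#7 (2,7) C  (was 0)
#8 (1,3) C  (was 5)

STATE = b0:12 b1:3 b2:7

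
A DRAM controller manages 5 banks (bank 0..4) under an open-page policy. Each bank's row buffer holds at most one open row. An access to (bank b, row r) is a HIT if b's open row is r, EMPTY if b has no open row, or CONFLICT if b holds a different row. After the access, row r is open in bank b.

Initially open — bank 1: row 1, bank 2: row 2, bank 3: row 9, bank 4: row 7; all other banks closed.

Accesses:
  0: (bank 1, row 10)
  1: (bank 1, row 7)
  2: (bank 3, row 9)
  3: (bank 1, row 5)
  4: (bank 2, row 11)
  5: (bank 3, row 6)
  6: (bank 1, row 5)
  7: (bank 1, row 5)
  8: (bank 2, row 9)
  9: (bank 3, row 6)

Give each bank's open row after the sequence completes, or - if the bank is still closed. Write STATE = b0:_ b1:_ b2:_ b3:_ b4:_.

0: bank 1 row 10 — prev 1 → CONFLICT
1: bank 1 row 7 — prev 10 → CONFLICT
2: bank 3 row 9 — prev 9 → HIT
3: bank 1 row 5 — prev 7 → CONFLICT
4: bank 2 row 11 — prev 2 → CONFLICT
5: bank 3 row 6 — prev 9 → CONFLICT
6: bank 1 row 5 — prev 5 → HIT
7: bank 1 row 5 — prev 5 → HIT
8: bank 2 row 9 — prev 11 → CONFLICT
9: bank 3 row 6 — prev 6 → HIT

STATE = b0:- b1:5 b2:9 b3:6 b4:7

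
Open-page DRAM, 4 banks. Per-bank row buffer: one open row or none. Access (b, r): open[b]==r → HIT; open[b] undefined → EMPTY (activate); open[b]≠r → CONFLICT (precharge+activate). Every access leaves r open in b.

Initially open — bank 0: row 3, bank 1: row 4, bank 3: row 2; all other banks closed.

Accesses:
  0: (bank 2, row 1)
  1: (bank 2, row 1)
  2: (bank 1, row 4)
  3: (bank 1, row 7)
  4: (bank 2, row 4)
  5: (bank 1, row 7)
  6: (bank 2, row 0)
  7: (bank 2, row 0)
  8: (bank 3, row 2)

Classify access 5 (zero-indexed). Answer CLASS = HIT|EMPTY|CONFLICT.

step 0: bank2 None->1 [EMPTY]
step 1: bank2 1->1 [HIT]
step 2: bank1 4->4 [HIT]
step 3: bank1 4->7 [CONFLICT]
step 4: bank2 1->4 [CONFLICT]
step 5: bank1 7->7 [HIT]
step 6: bank2 4->0 [CONFLICT]
step 7: bank2 0->0 [HIT]
step 8: bank3 2->2 [HIT]

CLASS = HIT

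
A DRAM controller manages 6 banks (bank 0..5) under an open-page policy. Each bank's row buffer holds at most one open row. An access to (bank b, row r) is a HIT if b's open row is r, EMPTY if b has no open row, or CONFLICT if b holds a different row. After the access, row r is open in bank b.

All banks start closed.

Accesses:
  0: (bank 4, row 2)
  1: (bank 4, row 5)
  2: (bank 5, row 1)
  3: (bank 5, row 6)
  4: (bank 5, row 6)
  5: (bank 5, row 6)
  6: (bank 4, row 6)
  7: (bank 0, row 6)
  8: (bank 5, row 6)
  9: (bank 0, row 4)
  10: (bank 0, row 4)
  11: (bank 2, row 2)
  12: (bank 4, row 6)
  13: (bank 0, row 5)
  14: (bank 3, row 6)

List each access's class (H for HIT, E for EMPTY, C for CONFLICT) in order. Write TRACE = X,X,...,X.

step 0: bank4 None->2 [EMPTY]
step 1: bank4 2->5 [CONFLICT]
step 2: bank5 None->1 [EMPTY]
step 3: bank5 1->6 [CONFLICT]
step 4: bank5 6->6 [HIT]
step 5: bank5 6->6 [HIT]
step 6: bank4 5->6 [CONFLICT]
step 7: bank0 None->6 [EMPTY]
step 8: bank5 6->6 [HIT]
step 9: bank0 6->4 [CONFLICT]
step 10: bank0 4->4 [HIT]
step 11: bank2 None->2 [EMPTY]
step 12: bank4 6->6 [HIT]
step 13: bank0 4->5 [CONFLICT]
step 14: bank3 None->6 [EMPTY]

TRACE = E,C,E,C,H,H,C,E,H,C,H,E,H,C,E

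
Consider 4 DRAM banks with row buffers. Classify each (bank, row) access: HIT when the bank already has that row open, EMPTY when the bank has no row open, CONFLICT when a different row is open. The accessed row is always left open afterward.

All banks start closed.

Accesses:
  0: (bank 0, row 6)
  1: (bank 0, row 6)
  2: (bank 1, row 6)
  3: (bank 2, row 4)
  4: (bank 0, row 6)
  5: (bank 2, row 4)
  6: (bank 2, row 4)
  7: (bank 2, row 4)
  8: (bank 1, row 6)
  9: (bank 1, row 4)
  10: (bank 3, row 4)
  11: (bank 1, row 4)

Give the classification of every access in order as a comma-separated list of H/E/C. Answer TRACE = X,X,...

TRACE = E,H,E,E,H,H,H,H,H,C,E,H

  [0] b0 r6: no row ⇒ E
  [1] b0 r6: had r6 ⇒ H
  [2] b1 r6: no row ⇒ E
  [3] b2 r4: no row ⇒ E
  [4] b0 r6: had r6 ⇒ H
  [5] b2 r4: had r4 ⇒ H
  [6] b2 r4: had r4 ⇒ H
  [7] b2 r4: had r4 ⇒ H
  [8] b1 r6: had r6 ⇒ H
  [9] b1 r4: had r6 ⇒ C
  [10] b3 r4: no row ⇒ E
  [11] b1 r4: had r4 ⇒ H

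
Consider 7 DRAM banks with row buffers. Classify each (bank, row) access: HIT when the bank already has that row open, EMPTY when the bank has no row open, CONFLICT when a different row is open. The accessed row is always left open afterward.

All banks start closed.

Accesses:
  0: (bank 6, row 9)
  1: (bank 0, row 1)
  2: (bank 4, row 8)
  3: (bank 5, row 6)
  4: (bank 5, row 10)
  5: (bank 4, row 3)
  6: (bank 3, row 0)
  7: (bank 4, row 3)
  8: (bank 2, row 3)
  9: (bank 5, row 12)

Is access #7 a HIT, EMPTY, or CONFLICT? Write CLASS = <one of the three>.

CLASS = HIT

step 0: bank6 None->9 [EMPTY]
step 1: bank0 None->1 [EMPTY]
step 2: bank4 None->8 [EMPTY]
step 3: bank5 None->6 [EMPTY]
step 4: bank5 6->10 [CONFLICT]
step 5: bank4 8->3 [CONFLICT]
step 6: bank3 None->0 [EMPTY]
step 7: bank4 3->3 [HIT]
step 8: bank2 None->3 [EMPTY]
step 9: bank5 10->12 [CONFLICT]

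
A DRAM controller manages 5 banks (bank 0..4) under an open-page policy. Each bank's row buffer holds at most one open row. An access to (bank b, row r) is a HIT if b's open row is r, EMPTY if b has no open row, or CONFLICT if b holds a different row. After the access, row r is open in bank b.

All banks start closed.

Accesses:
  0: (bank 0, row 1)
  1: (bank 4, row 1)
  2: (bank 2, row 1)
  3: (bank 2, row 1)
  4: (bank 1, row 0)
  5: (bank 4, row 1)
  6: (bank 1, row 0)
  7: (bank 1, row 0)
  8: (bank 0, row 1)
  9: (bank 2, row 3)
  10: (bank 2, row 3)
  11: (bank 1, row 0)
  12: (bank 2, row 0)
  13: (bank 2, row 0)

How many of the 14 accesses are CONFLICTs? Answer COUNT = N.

COUNT = 2

step 0: bank0 None->1 [EMPTY]
step 1: bank4 None->1 [EMPTY]
step 2: bank2 None->1 [EMPTY]
step 3: bank2 1->1 [HIT]
step 4: bank1 None->0 [EMPTY]
step 5: bank4 1->1 [HIT]
step 6: bank1 0->0 [HIT]
step 7: bank1 0->0 [HIT]
step 8: bank0 1->1 [HIT]
step 9: bank2 1->3 [CONFLICT]
step 10: bank2 3->3 [HIT]
step 11: bank1 0->0 [HIT]
step 12: bank2 3->0 [CONFLICT]
step 13: bank2 0->0 [HIT]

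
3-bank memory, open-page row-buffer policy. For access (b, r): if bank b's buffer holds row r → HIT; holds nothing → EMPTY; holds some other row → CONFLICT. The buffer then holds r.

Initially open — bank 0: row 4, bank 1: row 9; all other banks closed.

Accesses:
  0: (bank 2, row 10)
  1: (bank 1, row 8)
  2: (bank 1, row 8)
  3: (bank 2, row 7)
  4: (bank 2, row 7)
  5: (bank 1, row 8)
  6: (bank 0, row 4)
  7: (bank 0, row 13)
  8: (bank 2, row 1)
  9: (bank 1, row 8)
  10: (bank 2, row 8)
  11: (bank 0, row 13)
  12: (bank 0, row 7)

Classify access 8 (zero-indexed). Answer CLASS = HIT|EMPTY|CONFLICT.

#0 (2,10) E
#1 (1,8) C  (was 9)
#2 (1,8) H  (was 8)
#3 (2,7) C  (was 10)
#4 (2,7) H  (was 7)
#5 (1,8) H  (was 8)
#6 (0,4) H  (was 4)
#7 (0,13) C  (was 4)
#8 (2,1) C  (was 7)
#9 (1,8) H  (was 8)
#10 (2,8) C  (was 1)
#11 (0,13) H  (was 13)
#12 (0,7) C  (was 13)

CLASS = CONFLICT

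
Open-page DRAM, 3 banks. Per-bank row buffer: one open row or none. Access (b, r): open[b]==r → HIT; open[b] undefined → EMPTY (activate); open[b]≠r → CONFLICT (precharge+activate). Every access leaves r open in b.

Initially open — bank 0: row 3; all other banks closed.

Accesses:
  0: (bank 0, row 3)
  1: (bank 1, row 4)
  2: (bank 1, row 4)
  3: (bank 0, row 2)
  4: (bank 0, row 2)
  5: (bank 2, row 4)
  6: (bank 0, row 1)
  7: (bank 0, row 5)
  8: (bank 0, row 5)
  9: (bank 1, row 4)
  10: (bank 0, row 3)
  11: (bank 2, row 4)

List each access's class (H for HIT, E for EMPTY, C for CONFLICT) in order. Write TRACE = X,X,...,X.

#0 (0,3) H  (was 3)
#1 (1,4) E
#2 (1,4) H  (was 4)
#3 (0,2) C  (was 3)
#4 (0,2) H  (was 2)
#5 (2,4) E
#6 (0,1) C  (was 2)
#7 (0,5) C  (was 1)
#8 (0,5) H  (was 5)
#9 (1,4) H  (was 4)
#10 (0,3) C  (was 5)
#11 (2,4) H  (was 4)

TRACE = H,E,H,C,H,E,C,C,H,H,C,H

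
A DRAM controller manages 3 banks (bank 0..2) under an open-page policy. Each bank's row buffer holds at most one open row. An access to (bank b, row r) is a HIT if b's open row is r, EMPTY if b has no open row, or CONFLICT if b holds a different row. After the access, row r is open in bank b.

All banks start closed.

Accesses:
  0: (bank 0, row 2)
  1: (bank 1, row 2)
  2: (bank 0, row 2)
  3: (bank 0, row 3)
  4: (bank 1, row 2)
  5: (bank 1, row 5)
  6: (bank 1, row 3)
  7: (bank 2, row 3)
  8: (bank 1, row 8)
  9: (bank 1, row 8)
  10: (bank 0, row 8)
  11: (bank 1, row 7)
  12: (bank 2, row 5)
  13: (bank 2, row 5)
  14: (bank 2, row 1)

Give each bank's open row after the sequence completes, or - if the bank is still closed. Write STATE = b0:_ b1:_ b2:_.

  [0] b0 r2: no row ⇒ E
  [1] b1 r2: no row ⇒ E
  [2] b0 r2: had r2 ⇒ H
  [3] b0 r3: had r2 ⇒ C
  [4] b1 r2: had r2 ⇒ H
  [5] b1 r5: had r2 ⇒ C
  [6] b1 r3: had r5 ⇒ C
  [7] b2 r3: no row ⇒ E
  [8] b1 r8: had r3 ⇒ C
  [9] b1 r8: had r8 ⇒ H
  [10] b0 r8: had r3 ⇒ C
  [11] b1 r7: had r8 ⇒ C
  [12] b2 r5: had r3 ⇒ C
  [13] b2 r5: had r5 ⇒ H
  [14] b2 r1: had r5 ⇒ C

STATE = b0:8 b1:7 b2:1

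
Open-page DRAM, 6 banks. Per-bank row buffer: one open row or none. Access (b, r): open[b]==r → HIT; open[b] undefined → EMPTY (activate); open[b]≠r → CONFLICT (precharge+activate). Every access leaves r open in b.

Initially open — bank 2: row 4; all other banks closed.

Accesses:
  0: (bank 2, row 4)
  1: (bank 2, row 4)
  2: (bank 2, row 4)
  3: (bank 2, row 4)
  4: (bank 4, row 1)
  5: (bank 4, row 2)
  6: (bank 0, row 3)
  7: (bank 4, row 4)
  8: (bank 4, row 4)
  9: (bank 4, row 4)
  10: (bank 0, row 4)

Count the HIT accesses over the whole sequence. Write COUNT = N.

  [0] b2 r4: had r4 ⇒ H
  [1] b2 r4: had r4 ⇒ H
  [2] b2 r4: had r4 ⇒ H
  [3] b2 r4: had r4 ⇒ H
  [4] b4 r1: no row ⇒ E
  [5] b4 r2: had r1 ⇒ C
  [6] b0 r3: no row ⇒ E
  [7] b4 r4: had r2 ⇒ C
  [8] b4 r4: had r4 ⇒ H
  [9] b4 r4: had r4 ⇒ H
  [10] b0 r4: had r3 ⇒ C

COUNT = 6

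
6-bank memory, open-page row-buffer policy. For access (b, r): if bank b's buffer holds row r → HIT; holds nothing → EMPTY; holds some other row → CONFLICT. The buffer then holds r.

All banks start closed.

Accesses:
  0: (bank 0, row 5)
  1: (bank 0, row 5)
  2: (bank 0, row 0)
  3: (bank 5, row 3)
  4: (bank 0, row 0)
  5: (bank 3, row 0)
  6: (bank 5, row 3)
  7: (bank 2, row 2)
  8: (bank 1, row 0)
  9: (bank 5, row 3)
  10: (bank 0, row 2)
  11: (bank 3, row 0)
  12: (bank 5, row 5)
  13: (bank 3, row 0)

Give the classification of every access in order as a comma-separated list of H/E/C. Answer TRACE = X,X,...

TRACE = E,H,C,E,H,E,H,E,E,H,C,H,C,H

#0 (0,5) E
#1 (0,5) H  (was 5)
#2 (0,0) C  (was 5)
#3 (5,3) E
#4 (0,0) H  (was 0)
#5 (3,0) E
#6 (5,3) H  (was 3)
#7 (2,2) E
#8 (1,0) E
#9 (5,3) H  (was 3)
#10 (0,2) C  (was 0)
#11 (3,0) H  (was 0)
#12 (5,5) C  (was 3)
#13 (3,0) H  (was 0)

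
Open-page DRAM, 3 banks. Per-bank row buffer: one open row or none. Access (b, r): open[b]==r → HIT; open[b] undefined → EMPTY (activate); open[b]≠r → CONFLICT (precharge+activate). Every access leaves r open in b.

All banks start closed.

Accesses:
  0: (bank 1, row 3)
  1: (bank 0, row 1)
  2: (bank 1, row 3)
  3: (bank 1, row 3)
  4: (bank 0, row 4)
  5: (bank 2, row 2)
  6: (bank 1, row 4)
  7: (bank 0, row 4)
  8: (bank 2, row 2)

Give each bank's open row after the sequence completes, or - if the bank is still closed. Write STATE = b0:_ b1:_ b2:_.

STATE = b0:4 b1:4 b2:2

0: bank 1 row 3 — prev None → EMPTY
1: bank 0 row 1 — prev None → EMPTY
2: bank 1 row 3 — prev 3 → HIT
3: bank 1 row 3 — prev 3 → HIT
4: bank 0 row 4 — prev 1 → CONFLICT
5: bank 2 row 2 — prev None → EMPTY
6: bank 1 row 4 — prev 3 → CONFLICT
7: bank 0 row 4 — prev 4 → HIT
8: bank 2 row 2 — prev 2 → HIT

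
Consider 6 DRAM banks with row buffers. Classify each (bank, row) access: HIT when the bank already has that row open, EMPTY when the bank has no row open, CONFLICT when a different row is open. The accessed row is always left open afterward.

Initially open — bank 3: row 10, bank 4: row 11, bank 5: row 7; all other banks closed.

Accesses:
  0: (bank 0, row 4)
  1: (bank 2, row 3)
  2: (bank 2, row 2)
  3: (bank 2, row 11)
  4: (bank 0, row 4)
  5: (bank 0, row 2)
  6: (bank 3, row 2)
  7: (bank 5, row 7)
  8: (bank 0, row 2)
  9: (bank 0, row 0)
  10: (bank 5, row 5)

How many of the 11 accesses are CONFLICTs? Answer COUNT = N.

COUNT = 6

0: bank 0 row 4 — prev None → EMPTY
1: bank 2 row 3 — prev None → EMPTY
2: bank 2 row 2 — prev 3 → CONFLICT
3: bank 2 row 11 — prev 2 → CONFLICT
4: bank 0 row 4 — prev 4 → HIT
5: bank 0 row 2 — prev 4 → CONFLICT
6: bank 3 row 2 — prev 10 → CONFLICT
7: bank 5 row 7 — prev 7 → HIT
8: bank 0 row 2 — prev 2 → HIT
9: bank 0 row 0 — prev 2 → CONFLICT
10: bank 5 row 5 — prev 7 → CONFLICT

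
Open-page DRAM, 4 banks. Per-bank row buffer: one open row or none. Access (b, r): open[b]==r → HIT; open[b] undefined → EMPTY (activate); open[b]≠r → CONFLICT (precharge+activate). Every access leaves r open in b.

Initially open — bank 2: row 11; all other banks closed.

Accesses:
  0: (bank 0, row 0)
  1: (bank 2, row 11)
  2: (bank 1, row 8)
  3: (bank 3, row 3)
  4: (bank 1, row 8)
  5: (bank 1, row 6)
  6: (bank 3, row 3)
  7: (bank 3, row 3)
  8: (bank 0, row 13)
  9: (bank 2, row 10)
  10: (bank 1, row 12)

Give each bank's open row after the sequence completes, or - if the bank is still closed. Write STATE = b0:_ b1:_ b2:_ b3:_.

STATE = b0:13 b1:12 b2:10 b3:3

0: bank 0 row 0 — prev None → EMPTY
1: bank 2 row 11 — prev 11 → HIT
2: bank 1 row 8 — prev None → EMPTY
3: bank 3 row 3 — prev None → EMPTY
4: bank 1 row 8 — prev 8 → HIT
5: bank 1 row 6 — prev 8 → CONFLICT
6: bank 3 row 3 — prev 3 → HIT
7: bank 3 row 3 — prev 3 → HIT
8: bank 0 row 13 — prev 0 → CONFLICT
9: bank 2 row 10 — prev 11 → CONFLICT
10: bank 1 row 12 — prev 6 → CONFLICT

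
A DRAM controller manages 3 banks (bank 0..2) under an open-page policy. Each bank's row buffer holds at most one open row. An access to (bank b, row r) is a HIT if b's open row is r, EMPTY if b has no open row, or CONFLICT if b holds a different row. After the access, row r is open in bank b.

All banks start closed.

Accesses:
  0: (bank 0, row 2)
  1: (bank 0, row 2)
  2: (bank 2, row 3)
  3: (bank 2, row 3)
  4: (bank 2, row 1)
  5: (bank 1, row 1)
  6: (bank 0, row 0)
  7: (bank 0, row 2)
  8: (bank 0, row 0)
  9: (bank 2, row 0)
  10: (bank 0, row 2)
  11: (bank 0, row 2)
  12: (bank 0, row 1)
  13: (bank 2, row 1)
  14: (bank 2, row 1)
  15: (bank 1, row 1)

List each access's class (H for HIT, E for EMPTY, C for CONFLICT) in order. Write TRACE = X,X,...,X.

0: bank 0 row 2 — prev None → EMPTY
1: bank 0 row 2 — prev 2 → HIT
2: bank 2 row 3 — prev None → EMPTY
3: bank 2 row 3 — prev 3 → HIT
4: bank 2 row 1 — prev 3 → CONFLICT
5: bank 1 row 1 — prev None → EMPTY
6: bank 0 row 0 — prev 2 → CONFLICT
7: bank 0 row 2 — prev 0 → CONFLICT
8: bank 0 row 0 — prev 2 → CONFLICT
9: bank 2 row 0 — prev 1 → CONFLICT
10: bank 0 row 2 — prev 0 → CONFLICT
11: bank 0 row 2 — prev 2 → HIT
12: bank 0 row 1 — prev 2 → CONFLICT
13: bank 2 row 1 — prev 0 → CONFLICT
14: bank 2 row 1 — prev 1 → HIT
15: bank 1 row 1 — prev 1 → HIT

TRACE = E,H,E,H,C,E,C,C,C,C,C,H,C,C,H,H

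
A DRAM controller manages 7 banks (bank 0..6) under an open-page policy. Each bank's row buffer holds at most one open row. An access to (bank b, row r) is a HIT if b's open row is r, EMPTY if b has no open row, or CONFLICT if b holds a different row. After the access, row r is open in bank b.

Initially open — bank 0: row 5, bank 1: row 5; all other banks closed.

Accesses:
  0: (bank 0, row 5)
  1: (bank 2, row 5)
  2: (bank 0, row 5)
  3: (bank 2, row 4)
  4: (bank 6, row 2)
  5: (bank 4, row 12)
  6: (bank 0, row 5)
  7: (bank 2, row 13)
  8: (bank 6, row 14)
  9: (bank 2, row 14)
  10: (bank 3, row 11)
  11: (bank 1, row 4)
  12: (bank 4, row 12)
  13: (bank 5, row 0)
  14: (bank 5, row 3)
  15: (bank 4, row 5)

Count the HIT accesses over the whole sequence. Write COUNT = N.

COUNT = 4

#0 (0,5) H  (was 5)
#1 (2,5) E
#2 (0,5) H  (was 5)
#3 (2,4) C  (was 5)
#4 (6,2) E
#5 (4,12) E
#6 (0,5) H  (was 5)
#7 (2,13) C  (was 4)
#8 (6,14) C  (was 2)
#9 (2,14) C  (was 13)
#10 (3,11) E
#11 (1,4) C  (was 5)
#12 (4,12) H  (was 12)
#13 (5,0) E
#14 (5,3) C  (was 0)
#15 (4,5) C  (was 12)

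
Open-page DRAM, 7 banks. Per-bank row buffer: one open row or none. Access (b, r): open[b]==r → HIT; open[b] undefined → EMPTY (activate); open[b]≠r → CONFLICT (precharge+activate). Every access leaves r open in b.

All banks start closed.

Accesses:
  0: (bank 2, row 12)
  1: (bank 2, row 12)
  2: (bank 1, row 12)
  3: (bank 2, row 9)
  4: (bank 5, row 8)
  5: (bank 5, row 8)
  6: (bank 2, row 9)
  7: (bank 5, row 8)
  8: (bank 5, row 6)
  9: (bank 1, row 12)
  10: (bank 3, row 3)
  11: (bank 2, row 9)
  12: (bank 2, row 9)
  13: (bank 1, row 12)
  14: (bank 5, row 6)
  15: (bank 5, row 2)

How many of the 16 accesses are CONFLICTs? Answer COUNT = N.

0: bank 2 row 12 — prev None → EMPTY
1: bank 2 row 12 — prev 12 → HIT
2: bank 1 row 12 — prev None → EMPTY
3: bank 2 row 9 — prev 12 → CONFLICT
4: bank 5 row 8 — prev None → EMPTY
5: bank 5 row 8 — prev 8 → HIT
6: bank 2 row 9 — prev 9 → HIT
7: bank 5 row 8 — prev 8 → HIT
8: bank 5 row 6 — prev 8 → CONFLICT
9: bank 1 row 12 — prev 12 → HIT
10: bank 3 row 3 — prev None → EMPTY
11: bank 2 row 9 — prev 9 → HIT
12: bank 2 row 9 — prev 9 → HIT
13: bank 1 row 12 — prev 12 → HIT
14: bank 5 row 6 — prev 6 → HIT
15: bank 5 row 2 — prev 6 → CONFLICT

COUNT = 3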